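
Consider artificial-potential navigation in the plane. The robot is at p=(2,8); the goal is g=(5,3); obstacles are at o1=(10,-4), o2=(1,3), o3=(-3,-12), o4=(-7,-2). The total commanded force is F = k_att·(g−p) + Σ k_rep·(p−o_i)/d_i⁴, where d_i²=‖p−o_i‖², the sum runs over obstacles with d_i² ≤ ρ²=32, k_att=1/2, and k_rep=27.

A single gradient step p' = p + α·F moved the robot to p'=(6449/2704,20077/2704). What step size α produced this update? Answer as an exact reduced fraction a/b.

α = 1/4

F_att = 1/2·(g−p) = 1/2·(3,-5) = (1.5000,-2.5000)
o1: d²=208 > ρ²=32 → inactive
o2: d²=26 ≤ ρ²=32; F_rep = 27·(1,5)/26² = (0.0399,0.1997)
o3: d²=425 > ρ²=32 → inactive
o4: d²=181 > ρ²=32 → inactive
F = F_att + ΣF_rep = (1.5399,-2.3003)
Δp = p'−p = (0.3850,-0.5751); α = Δx/Fx = (1041/2704) / (1041/676) = 1/4
check: Δy/Fy = (-1555/2704) / (-1555/676) = 1/4 ✓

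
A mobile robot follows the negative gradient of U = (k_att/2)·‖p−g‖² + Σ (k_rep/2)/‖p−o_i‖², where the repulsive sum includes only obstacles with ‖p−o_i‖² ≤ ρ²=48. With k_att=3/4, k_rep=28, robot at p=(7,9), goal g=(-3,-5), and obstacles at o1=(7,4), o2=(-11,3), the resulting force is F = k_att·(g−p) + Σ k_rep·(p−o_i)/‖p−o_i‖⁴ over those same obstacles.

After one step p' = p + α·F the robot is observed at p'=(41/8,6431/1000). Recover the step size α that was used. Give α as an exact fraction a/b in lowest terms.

F_att = 3/4·(g−p) = 3/4·(-10,-14) = (-7.5000,-10.5000)
o1: d²=25 ≤ ρ²=48; F_rep = 28·(0,5)/25² = (0.0000,0.2240)
o2: d²=360 > ρ²=48 → inactive
F = F_att + ΣF_rep = (-7.5000,-10.2760)
Δp = p'−p = (-1.8750,-2.5690); α = Δx/Fx = (-15/8) / (-15/2) = 1/4
check: Δy/Fy = (-2569/1000) / (-2569/250) = 1/4 ✓

α = 1/4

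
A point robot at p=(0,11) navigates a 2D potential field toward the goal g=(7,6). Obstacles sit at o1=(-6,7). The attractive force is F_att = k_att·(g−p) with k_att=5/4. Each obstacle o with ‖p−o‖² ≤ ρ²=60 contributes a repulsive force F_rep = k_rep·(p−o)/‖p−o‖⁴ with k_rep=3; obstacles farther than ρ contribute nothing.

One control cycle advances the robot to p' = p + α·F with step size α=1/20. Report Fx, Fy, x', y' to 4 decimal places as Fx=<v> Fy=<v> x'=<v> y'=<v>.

Fx=8.7567 Fy=-6.2456 x'=0.4378 y'=10.6877

F_att = 5/4·(g−p) = 5/4·(7,-5) = (8.7500,-6.2500)
o1: d²=52 ≤ ρ²=60; F_rep = 3·(6,4)/52² = (0.0067,0.0044)
F = F_att + ΣF_rep = (8.7567,-6.2456)
p' = p + 1/20·F = (0.4378,10.6877)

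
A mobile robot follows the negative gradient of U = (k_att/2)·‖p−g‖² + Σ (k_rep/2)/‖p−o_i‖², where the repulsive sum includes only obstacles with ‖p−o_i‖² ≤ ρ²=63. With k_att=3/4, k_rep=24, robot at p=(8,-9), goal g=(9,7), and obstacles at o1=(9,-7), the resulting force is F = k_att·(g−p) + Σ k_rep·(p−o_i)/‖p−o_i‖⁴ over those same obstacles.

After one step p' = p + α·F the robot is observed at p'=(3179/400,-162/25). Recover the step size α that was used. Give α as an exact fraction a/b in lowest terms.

F_att = 3/4·(g−p) = 3/4·(1,16) = (0.7500,12.0000)
o1: d²=5 ≤ ρ²=63; F_rep = 24·(-1,-2)/5² = (-0.9600,-1.9200)
F = F_att + ΣF_rep = (-0.2100,10.0800)
Δp = p'−p = (-0.0525,2.5200); α = Δx/Fx = (-21/400) / (-21/100) = 1/4
check: Δy/Fy = (63/25) / (252/25) = 1/4 ✓

α = 1/4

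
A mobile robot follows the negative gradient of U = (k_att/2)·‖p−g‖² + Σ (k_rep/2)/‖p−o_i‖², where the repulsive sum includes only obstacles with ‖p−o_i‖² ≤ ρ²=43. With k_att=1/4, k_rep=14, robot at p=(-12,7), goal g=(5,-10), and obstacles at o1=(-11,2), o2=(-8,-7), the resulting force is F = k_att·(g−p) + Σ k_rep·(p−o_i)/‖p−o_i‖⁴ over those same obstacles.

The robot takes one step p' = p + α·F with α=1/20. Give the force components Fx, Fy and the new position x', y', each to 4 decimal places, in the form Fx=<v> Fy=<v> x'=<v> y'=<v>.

Fx=4.2293 Fy=-4.1464 x'=-11.7885 y'=6.7927

F_att = 1/4·(g−p) = 1/4·(17,-17) = (4.2500,-4.2500)
o1: d²=26 ≤ ρ²=43; F_rep = 14·(-1,5)/26² = (-0.0207,0.1036)
o2: d²=212 > ρ²=43 → inactive
F = F_att + ΣF_rep = (4.2293,-4.1464)
p' = p + 1/20·F = (-11.7885,6.7927)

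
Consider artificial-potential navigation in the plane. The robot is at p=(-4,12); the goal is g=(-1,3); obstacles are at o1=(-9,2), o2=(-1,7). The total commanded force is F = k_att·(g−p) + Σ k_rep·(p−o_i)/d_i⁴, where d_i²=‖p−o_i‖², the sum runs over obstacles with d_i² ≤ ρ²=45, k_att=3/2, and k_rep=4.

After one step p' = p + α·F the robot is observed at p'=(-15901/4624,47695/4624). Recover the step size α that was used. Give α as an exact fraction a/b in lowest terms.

α = 1/8

F_att = 3/2·(g−p) = 3/2·(3,-9) = (4.5000,-13.5000)
o1: d²=125 > ρ²=45 → inactive
o2: d²=34 ≤ ρ²=45; F_rep = 4·(-3,5)/34² = (-0.0104,0.0173)
F = F_att + ΣF_rep = (4.4896,-13.4827)
Δp = p'−p = (0.5612,-1.6853); α = Δx/Fx = (2595/4624) / (2595/578) = 1/8
check: Δy/Fy = (-7793/4624) / (-7793/578) = 1/8 ✓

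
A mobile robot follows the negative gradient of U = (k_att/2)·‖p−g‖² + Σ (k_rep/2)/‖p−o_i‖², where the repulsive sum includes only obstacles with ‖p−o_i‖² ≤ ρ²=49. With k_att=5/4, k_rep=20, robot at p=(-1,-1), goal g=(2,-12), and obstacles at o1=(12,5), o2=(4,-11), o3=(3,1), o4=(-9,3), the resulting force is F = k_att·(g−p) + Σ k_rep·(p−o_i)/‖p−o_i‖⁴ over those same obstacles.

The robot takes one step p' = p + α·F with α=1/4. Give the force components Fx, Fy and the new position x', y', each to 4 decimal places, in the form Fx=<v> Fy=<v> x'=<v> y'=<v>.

Fx=3.5500 Fy=-13.8500 x'=-0.1125 y'=-4.4625

F_att = 5/4·(g−p) = 5/4·(3,-11) = (3.7500,-13.7500)
o1: d²=205 > ρ²=49 → inactive
o2: d²=125 > ρ²=49 → inactive
o3: d²=20 ≤ ρ²=49; F_rep = 20·(-4,-2)/20² = (-0.2000,-0.1000)
o4: d²=80 > ρ²=49 → inactive
F = F_att + ΣF_rep = (3.5500,-13.8500)
p' = p + 1/4·F = (-0.1125,-4.4625)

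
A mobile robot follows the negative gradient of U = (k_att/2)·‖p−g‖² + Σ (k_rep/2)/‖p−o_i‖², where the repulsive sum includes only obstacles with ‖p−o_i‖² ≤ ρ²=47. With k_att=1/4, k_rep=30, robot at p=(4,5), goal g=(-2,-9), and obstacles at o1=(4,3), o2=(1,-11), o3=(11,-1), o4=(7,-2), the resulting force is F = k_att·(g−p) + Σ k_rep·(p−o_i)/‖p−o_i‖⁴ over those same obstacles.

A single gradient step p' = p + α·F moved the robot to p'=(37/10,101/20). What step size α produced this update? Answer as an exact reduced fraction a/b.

F_att = 1/4·(g−p) = 1/4·(-6,-14) = (-1.5000,-3.5000)
o1: d²=4 ≤ ρ²=47; F_rep = 30·(0,2)/4² = (0.0000,3.7500)
o2: d²=265 > ρ²=47 → inactive
o3: d²=85 > ρ²=47 → inactive
o4: d²=58 > ρ²=47 → inactive
F = F_att + ΣF_rep = (-1.5000,0.2500)
Δp = p'−p = (-0.3000,0.0500); α = Δx/Fx = (-3/10) / (-3/2) = 1/5
check: Δy/Fy = (1/20) / (1/4) = 1/5 ✓

α = 1/5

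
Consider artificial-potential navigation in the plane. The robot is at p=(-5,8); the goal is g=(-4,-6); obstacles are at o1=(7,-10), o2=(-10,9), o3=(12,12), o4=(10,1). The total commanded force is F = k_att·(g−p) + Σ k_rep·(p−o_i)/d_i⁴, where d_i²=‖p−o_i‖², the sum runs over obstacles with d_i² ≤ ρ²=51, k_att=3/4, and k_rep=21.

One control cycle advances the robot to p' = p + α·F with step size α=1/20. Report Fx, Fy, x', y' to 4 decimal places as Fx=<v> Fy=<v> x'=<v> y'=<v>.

F_att = 3/4·(g−p) = 3/4·(1,-14) = (0.7500,-10.5000)
o1: d²=468 > ρ²=51 → inactive
o2: d²=26 ≤ ρ²=51; F_rep = 21·(5,-1)/26² = (0.1553,-0.0311)
o3: d²=305 > ρ²=51 → inactive
o4: d²=274 > ρ²=51 → inactive
F = F_att + ΣF_rep = (0.9053,-10.5311)
p' = p + 1/20·F = (-4.9547,7.4734)

Fx=0.9053 Fy=-10.5311 x'=-4.9547 y'=7.4734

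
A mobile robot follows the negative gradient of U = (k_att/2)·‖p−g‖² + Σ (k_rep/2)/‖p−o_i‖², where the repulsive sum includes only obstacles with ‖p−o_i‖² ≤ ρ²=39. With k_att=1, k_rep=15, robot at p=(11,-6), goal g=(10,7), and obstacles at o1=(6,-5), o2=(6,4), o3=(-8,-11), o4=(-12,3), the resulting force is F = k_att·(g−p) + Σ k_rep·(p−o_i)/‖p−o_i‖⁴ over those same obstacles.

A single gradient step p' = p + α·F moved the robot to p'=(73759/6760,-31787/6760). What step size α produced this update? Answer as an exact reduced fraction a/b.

α = 1/10

F_att = 1·(g−p) = 1·(-1,13) = (-1.0000,13.0000)
o1: d²=26 ≤ ρ²=39; F_rep = 15·(5,-1)/26² = (0.1109,-0.0222)
o2: d²=125 > ρ²=39 → inactive
o3: d²=386 > ρ²=39 → inactive
o4: d²=610 > ρ²=39 → inactive
F = F_att + ΣF_rep = (-0.8891,12.9778)
Δp = p'−p = (-0.0889,1.2978); α = Δx/Fx = (-601/6760) / (-601/676) = 1/10
check: Δy/Fy = (8773/6760) / (8773/676) = 1/10 ✓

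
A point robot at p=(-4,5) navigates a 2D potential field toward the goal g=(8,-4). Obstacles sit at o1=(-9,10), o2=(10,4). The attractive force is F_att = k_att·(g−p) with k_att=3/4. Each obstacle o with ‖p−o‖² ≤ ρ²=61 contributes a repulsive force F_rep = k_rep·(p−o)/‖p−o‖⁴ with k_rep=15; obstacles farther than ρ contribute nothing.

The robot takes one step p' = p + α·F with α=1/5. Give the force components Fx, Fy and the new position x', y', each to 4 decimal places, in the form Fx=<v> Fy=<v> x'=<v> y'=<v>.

F_att = 3/4·(g−p) = 3/4·(12,-9) = (9.0000,-6.7500)
o1: d²=50 ≤ ρ²=61; F_rep = 15·(5,-5)/50² = (0.0300,-0.0300)
o2: d²=197 > ρ²=61 → inactive
F = F_att + ΣF_rep = (9.0300,-6.7800)
p' = p + 1/5·F = (-2.1940,3.6440)

Fx=9.0300 Fy=-6.7800 x'=-2.1940 y'=3.6440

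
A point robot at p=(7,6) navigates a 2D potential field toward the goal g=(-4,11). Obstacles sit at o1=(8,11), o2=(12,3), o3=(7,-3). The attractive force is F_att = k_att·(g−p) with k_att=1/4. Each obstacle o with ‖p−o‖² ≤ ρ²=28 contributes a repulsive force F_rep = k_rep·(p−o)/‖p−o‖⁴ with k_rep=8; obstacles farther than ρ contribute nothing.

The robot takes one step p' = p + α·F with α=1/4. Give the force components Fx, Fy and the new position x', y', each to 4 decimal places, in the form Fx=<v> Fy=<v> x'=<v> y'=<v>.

Fx=-2.7618 Fy=1.1908 x'=6.3095 y'=6.2977

F_att = 1/4·(g−p) = 1/4·(-11,5) = (-2.7500,1.2500)
o1: d²=26 ≤ ρ²=28; F_rep = 8·(-1,-5)/26² = (-0.0118,-0.0592)
o2: d²=34 > ρ²=28 → inactive
o3: d²=81 > ρ²=28 → inactive
F = F_att + ΣF_rep = (-2.7618,1.1908)
p' = p + 1/4·F = (6.3095,6.2977)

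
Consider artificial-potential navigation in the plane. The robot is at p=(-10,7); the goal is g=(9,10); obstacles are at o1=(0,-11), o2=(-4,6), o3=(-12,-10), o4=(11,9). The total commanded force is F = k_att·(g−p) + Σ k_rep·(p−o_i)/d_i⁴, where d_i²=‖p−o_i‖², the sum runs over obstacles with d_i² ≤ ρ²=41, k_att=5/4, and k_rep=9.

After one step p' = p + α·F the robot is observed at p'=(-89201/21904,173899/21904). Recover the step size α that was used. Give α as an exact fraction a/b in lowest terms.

F_att = 5/4·(g−p) = 5/4·(19,3) = (23.7500,3.7500)
o1: d²=424 > ρ²=41 → inactive
o2: d²=37 ≤ ρ²=41; F_rep = 9·(-6,1)/37² = (-0.0394,0.0066)
o3: d²=293 > ρ²=41 → inactive
o4: d²=445 > ρ²=41 → inactive
F = F_att + ΣF_rep = (23.7106,3.7566)
Δp = p'−p = (5.9276,0.9391); α = Δx/Fx = (129839/21904) / (129839/5476) = 1/4
check: Δy/Fy = (20571/21904) / (20571/5476) = 1/4 ✓

α = 1/4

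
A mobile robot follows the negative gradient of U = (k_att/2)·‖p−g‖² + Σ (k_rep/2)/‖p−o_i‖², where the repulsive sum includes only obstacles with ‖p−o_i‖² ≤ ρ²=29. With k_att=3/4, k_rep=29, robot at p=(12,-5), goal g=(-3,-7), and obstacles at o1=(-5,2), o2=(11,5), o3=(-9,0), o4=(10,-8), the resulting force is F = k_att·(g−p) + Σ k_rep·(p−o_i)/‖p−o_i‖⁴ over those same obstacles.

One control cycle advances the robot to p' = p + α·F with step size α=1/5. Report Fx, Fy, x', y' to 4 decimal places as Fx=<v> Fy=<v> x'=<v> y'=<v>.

Fx=-10.9068 Fy=-0.9852 x'=9.8186 y'=-5.1970

F_att = 3/4·(g−p) = 3/4·(-15,-2) = (-11.2500,-1.5000)
o1: d²=338 > ρ²=29 → inactive
o2: d²=101 > ρ²=29 → inactive
o3: d²=466 > ρ²=29 → inactive
o4: d²=13 ≤ ρ²=29; F_rep = 29·(2,3)/13² = (0.3432,0.5148)
F = F_att + ΣF_rep = (-10.9068,-0.9852)
p' = p + 1/5·F = (9.8186,-5.1970)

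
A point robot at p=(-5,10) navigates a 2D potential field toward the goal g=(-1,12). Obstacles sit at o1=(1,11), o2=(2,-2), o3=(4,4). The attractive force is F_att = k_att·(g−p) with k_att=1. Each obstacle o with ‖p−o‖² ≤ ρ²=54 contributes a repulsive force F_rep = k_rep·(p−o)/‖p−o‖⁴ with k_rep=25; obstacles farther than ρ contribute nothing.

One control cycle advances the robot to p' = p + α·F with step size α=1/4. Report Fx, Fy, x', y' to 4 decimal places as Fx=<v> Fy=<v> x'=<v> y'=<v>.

Fx=3.8904 Fy=1.9817 x'=-4.0274 y'=10.4954

F_att = 1·(g−p) = 1·(4,2) = (4.0000,2.0000)
o1: d²=37 ≤ ρ²=54; F_rep = 25·(-6,-1)/37² = (-0.1096,-0.0183)
o2: d²=193 > ρ²=54 → inactive
o3: d²=117 > ρ²=54 → inactive
F = F_att + ΣF_rep = (3.8904,1.9817)
p' = p + 1/4·F = (-4.0274,10.4954)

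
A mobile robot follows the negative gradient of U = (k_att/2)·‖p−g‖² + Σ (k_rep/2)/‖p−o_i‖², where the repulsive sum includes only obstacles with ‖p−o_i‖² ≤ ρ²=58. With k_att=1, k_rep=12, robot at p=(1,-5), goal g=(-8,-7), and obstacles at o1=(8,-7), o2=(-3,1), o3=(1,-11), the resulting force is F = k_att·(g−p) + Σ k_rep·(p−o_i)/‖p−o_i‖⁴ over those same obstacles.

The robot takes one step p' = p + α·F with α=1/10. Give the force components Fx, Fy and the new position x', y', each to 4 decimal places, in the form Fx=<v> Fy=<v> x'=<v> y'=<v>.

F_att = 1·(g−p) = 1·(-9,-2) = (-9.0000,-2.0000)
o1: d²=53 ≤ ρ²=58; F_rep = 12·(-7,2)/53² = (-0.0299,0.0085)
o2: d²=52 ≤ ρ²=58; F_rep = 12·(4,-6)/52² = (0.0178,-0.0266)
o3: d²=36 ≤ ρ²=58; F_rep = 12·(0,6)/36² = (0.0000,0.0556)
F = F_att + ΣF_rep = (-9.0122,-1.9625)
p' = p + 1/10·F = (0.0988,-5.1963)

Fx=-9.0122 Fy=-1.9625 x'=0.0988 y'=-5.1963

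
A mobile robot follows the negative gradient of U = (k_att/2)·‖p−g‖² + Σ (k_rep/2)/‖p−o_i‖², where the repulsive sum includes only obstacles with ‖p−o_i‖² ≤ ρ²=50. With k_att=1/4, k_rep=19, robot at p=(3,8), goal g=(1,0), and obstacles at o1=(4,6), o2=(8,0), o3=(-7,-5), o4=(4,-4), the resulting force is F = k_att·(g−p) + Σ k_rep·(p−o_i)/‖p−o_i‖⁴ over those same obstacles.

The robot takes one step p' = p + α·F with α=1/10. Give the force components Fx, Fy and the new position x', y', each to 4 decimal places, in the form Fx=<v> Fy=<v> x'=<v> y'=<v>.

Fx=-1.2600 Fy=-0.4800 x'=2.8740 y'=7.9520

F_att = 1/4·(g−p) = 1/4·(-2,-8) = (-0.5000,-2.0000)
o1: d²=5 ≤ ρ²=50; F_rep = 19·(-1,2)/5² = (-0.7600,1.5200)
o2: d²=89 > ρ²=50 → inactive
o3: d²=269 > ρ²=50 → inactive
o4: d²=145 > ρ²=50 → inactive
F = F_att + ΣF_rep = (-1.2600,-0.4800)
p' = p + 1/10·F = (2.8740,7.9520)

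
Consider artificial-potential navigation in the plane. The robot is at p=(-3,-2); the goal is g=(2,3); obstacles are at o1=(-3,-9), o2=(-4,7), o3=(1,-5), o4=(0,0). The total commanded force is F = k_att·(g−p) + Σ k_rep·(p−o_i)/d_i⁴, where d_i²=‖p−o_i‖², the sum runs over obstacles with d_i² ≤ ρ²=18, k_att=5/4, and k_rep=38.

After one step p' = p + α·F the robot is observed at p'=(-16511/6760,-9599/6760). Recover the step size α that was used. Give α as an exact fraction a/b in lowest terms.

F_att = 5/4·(g−p) = 5/4·(5,5) = (6.2500,6.2500)
o1: d²=49 > ρ²=18 → inactive
o2: d²=82 > ρ²=18 → inactive
o3: d²=25 > ρ²=18 → inactive
o4: d²=13 ≤ ρ²=18; F_rep = 38·(-3,-2)/13² = (-0.6746,-0.4497)
F = F_att + ΣF_rep = (5.5754,5.8003)
Δp = p'−p = (0.5575,0.5800); α = Δx/Fx = (3769/6760) / (3769/676) = 1/10
check: Δy/Fy = (3921/6760) / (3921/676) = 1/10 ✓

α = 1/10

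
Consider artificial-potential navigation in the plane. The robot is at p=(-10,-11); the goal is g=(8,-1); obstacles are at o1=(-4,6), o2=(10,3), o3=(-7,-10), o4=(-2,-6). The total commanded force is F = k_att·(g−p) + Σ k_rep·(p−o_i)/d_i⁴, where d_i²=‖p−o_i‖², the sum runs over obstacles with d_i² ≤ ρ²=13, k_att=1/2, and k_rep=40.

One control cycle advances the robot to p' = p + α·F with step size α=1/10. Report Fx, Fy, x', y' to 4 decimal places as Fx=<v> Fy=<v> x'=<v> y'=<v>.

F_att = 1/2·(g−p) = 1/2·(18,10) = (9.0000,5.0000)
o1: d²=325 > ρ²=13 → inactive
o2: d²=596 > ρ²=13 → inactive
o3: d²=10 ≤ ρ²=13; F_rep = 40·(-3,-1)/10² = (-1.2000,-0.4000)
o4: d²=89 > ρ²=13 → inactive
F = F_att + ΣF_rep = (7.8000,4.6000)
p' = p + 1/10·F = (-9.2200,-10.5400)

Fx=7.8000 Fy=4.6000 x'=-9.2200 y'=-10.5400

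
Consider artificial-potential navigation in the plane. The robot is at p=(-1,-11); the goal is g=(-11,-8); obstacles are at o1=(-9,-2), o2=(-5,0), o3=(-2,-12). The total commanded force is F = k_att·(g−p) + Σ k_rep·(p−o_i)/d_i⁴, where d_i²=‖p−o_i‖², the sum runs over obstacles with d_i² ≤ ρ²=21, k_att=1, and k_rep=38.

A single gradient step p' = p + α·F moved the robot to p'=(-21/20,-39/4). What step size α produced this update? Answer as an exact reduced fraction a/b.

F_att = 1·(g−p) = 1·(-10,3) = (-10.0000,3.0000)
o1: d²=145 > ρ²=21 → inactive
o2: d²=137 > ρ²=21 → inactive
o3: d²=2 ≤ ρ²=21; F_rep = 38·(1,1)/2² = (9.5000,9.5000)
F = F_att + ΣF_rep = (-0.5000,12.5000)
Δp = p'−p = (-0.0500,1.2500); α = Δx/Fx = (-1/20) / (-1/2) = 1/10
check: Δy/Fy = (5/4) / (25/2) = 1/10 ✓

α = 1/10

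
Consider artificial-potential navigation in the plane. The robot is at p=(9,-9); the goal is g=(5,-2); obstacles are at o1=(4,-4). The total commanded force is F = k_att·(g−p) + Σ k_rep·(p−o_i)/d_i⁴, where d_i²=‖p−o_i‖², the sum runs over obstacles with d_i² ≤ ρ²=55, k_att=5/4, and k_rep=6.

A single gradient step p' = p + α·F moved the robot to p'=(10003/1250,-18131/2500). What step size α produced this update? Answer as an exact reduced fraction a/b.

α = 1/5

F_att = 5/4·(g−p) = 5/4·(-4,7) = (-5.0000,8.7500)
o1: d²=50 ≤ ρ²=55; F_rep = 6·(5,-5)/50² = (0.0120,-0.0120)
F = F_att + ΣF_rep = (-4.9880,8.7380)
Δp = p'−p = (-0.9976,1.7476); α = Δx/Fx = (-1247/1250) / (-1247/250) = 1/5
check: Δy/Fy = (4369/2500) / (4369/500) = 1/5 ✓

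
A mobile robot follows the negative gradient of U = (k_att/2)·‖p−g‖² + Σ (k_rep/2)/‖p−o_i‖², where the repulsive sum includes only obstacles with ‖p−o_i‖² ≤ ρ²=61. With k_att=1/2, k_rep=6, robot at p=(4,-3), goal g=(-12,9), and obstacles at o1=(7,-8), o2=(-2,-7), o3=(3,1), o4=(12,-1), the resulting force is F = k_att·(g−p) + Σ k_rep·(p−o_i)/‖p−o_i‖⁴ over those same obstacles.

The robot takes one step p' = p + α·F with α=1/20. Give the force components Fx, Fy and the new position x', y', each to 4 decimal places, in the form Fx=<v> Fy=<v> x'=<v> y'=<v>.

F_att = 1/2·(g−p) = 1/2·(-16,12) = (-8.0000,6.0000)
o1: d²=34 ≤ ρ²=61; F_rep = 6·(-3,5)/34² = (-0.0156,0.0260)
o2: d²=52 ≤ ρ²=61; F_rep = 6·(6,4)/52² = (0.0133,0.0089)
o3: d²=17 ≤ ρ²=61; F_rep = 6·(1,-4)/17² = (0.0208,-0.0830)
o4: d²=68 > ρ²=61 → inactive
F = F_att + ΣF_rep = (-7.9815,5.9518)
p' = p + 1/20·F = (3.6009,-2.7024)

Fx=-7.9815 Fy=5.9518 x'=3.6009 y'=-2.7024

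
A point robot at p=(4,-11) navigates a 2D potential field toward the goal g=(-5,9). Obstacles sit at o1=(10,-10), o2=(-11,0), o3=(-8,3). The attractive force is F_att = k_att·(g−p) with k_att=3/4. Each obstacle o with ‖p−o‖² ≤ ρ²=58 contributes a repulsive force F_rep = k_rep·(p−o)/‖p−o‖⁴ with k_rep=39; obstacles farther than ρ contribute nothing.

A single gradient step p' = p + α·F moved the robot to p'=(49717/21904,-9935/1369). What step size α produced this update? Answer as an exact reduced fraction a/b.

α = 1/4

F_att = 3/4·(g−p) = 3/4·(-9,20) = (-6.7500,15.0000)
o1: d²=37 ≤ ρ²=58; F_rep = 39·(-6,-1)/37² = (-0.1709,-0.0285)
o2: d²=346 > ρ²=58 → inactive
o3: d²=340 > ρ²=58 → inactive
F = F_att + ΣF_rep = (-6.9209,14.9715)
Δp = p'−p = (-1.7302,3.7429); α = Δx/Fx = (-37899/21904) / (-37899/5476) = 1/4
check: Δy/Fy = (5124/1369) / (20496/1369) = 1/4 ✓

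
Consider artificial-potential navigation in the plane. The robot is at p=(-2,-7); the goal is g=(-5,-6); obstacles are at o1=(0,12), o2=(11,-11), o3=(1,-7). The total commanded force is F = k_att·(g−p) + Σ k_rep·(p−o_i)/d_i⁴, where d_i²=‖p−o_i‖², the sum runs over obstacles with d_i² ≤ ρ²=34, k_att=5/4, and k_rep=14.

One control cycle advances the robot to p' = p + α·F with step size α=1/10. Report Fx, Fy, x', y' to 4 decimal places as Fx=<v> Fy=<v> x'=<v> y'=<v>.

Fx=-4.2685 Fy=1.2500 x'=-2.4269 y'=-6.8750

F_att = 5/4·(g−p) = 5/4·(-3,1) = (-3.7500,1.2500)
o1: d²=365 > ρ²=34 → inactive
o2: d²=185 > ρ²=34 → inactive
o3: d²=9 ≤ ρ²=34; F_rep = 14·(-3,0)/9² = (-0.5185,0.0000)
F = F_att + ΣF_rep = (-4.2685,1.2500)
p' = p + 1/10·F = (-2.4269,-6.8750)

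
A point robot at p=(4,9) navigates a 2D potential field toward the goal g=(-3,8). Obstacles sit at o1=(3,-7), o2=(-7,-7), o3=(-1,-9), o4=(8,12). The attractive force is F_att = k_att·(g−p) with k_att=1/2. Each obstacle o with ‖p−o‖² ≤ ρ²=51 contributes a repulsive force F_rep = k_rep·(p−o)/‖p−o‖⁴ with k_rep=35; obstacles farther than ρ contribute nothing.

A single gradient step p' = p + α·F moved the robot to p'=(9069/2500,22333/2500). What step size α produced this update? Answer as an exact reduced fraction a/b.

F_att = 1/2·(g−p) = 1/2·(-7,-1) = (-3.5000,-0.5000)
o1: d²=257 > ρ²=51 → inactive
o2: d²=377 > ρ²=51 → inactive
o3: d²=349 > ρ²=51 → inactive
o4: d²=25 ≤ ρ²=51; F_rep = 35·(-4,-3)/25² = (-0.2240,-0.1680)
F = F_att + ΣF_rep = (-3.7240,-0.6680)
Δp = p'−p = (-0.3724,-0.0668); α = Δx/Fx = (-931/2500) / (-931/250) = 1/10
check: Δy/Fy = (-167/2500) / (-167/250) = 1/10 ✓

α = 1/10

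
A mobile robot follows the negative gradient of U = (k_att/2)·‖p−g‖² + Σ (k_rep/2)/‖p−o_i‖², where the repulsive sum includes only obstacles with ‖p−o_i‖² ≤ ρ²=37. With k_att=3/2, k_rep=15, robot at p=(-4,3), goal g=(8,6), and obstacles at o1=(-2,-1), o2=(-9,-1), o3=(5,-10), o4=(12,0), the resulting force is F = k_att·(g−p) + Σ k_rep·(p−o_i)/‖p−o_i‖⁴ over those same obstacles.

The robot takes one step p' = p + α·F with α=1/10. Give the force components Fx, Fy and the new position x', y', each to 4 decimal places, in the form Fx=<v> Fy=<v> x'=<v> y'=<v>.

Fx=17.9250 Fy=4.6500 x'=-2.2075 y'=3.4650

F_att = 3/2·(g−p) = 3/2·(12,3) = (18.0000,4.5000)
o1: d²=20 ≤ ρ²=37; F_rep = 15·(-2,4)/20² = (-0.0750,0.1500)
o2: d²=41 > ρ²=37 → inactive
o3: d²=250 > ρ²=37 → inactive
o4: d²=265 > ρ²=37 → inactive
F = F_att + ΣF_rep = (17.9250,4.6500)
p' = p + 1/10·F = (-2.2075,3.4650)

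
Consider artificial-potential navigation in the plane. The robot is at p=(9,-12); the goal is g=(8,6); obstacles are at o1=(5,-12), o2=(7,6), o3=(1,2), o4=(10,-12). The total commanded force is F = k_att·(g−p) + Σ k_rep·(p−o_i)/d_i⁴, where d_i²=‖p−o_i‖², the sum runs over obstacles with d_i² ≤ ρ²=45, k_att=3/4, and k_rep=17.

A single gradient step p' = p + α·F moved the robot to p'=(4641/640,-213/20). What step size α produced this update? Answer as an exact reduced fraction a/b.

F_att = 3/4·(g−p) = 3/4·(-1,18) = (-0.7500,13.5000)
o1: d²=16 ≤ ρ²=45; F_rep = 17·(4,0)/16² = (0.2656,0.0000)
o2: d²=328 > ρ²=45 → inactive
o3: d²=260 > ρ²=45 → inactive
o4: d²=1 ≤ ρ²=45; F_rep = 17·(-1,0)/1² = (-17.0000,0.0000)
F = F_att + ΣF_rep = (-17.4844,13.5000)
Δp = p'−p = (-1.7484,1.3500); α = Δx/Fx = (-1119/640) / (-1119/64) = 1/10
check: Δy/Fy = (27/20) / (27/2) = 1/10 ✓

α = 1/10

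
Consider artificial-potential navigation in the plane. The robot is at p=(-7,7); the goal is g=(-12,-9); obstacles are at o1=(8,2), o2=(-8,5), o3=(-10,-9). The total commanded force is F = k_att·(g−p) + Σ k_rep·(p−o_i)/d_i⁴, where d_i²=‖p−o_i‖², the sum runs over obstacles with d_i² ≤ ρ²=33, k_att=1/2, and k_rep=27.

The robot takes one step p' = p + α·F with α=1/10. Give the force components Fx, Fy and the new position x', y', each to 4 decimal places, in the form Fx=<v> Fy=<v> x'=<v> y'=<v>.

Fx=-1.4200 Fy=-5.8400 x'=-7.1420 y'=6.4160

F_att = 1/2·(g−p) = 1/2·(-5,-16) = (-2.5000,-8.0000)
o1: d²=250 > ρ²=33 → inactive
o2: d²=5 ≤ ρ²=33; F_rep = 27·(1,2)/5² = (1.0800,2.1600)
o3: d²=265 > ρ²=33 → inactive
F = F_att + ΣF_rep = (-1.4200,-5.8400)
p' = p + 1/10·F = (-7.1420,6.4160)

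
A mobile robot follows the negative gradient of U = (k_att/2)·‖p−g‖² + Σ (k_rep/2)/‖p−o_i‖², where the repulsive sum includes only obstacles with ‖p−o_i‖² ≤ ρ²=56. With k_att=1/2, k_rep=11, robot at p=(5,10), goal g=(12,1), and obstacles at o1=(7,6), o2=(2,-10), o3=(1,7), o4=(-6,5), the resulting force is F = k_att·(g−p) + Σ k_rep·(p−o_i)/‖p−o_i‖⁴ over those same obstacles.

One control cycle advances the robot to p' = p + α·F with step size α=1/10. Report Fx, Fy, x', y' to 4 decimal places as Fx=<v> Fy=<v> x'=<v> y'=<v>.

F_att = 1/2·(g−p) = 1/2·(7,-9) = (3.5000,-4.5000)
o1: d²=20 ≤ ρ²=56; F_rep = 11·(-2,4)/20² = (-0.0550,0.1100)
o2: d²=409 > ρ²=56 → inactive
o3: d²=25 ≤ ρ²=56; F_rep = 11·(4,3)/25² = (0.0704,0.0528)
o4: d²=146 > ρ²=56 → inactive
F = F_att + ΣF_rep = (3.5154,-4.3372)
p' = p + 1/10·F = (5.3515,9.5663)

Fx=3.5154 Fy=-4.3372 x'=5.3515 y'=9.5663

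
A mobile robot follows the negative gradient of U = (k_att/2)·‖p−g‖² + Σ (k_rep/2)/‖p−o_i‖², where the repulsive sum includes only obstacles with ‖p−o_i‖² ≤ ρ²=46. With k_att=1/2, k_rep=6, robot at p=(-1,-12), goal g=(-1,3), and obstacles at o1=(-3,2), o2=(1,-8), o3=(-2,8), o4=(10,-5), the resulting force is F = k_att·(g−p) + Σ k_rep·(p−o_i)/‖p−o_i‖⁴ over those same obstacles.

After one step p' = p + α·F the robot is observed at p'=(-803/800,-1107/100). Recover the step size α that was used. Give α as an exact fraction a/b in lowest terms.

α = 1/8

F_att = 1/2·(g−p) = 1/2·(0,15) = (0.0000,7.5000)
o1: d²=200 > ρ²=46 → inactive
o2: d²=20 ≤ ρ²=46; F_rep = 6·(-2,-4)/20² = (-0.0300,-0.0600)
o3: d²=401 > ρ²=46 → inactive
o4: d²=170 > ρ²=46 → inactive
F = F_att + ΣF_rep = (-0.0300,7.4400)
Δp = p'−p = (-0.0037,0.9300); α = Δx/Fx = (-3/800) / (-3/100) = 1/8
check: Δy/Fy = (93/100) / (186/25) = 1/8 ✓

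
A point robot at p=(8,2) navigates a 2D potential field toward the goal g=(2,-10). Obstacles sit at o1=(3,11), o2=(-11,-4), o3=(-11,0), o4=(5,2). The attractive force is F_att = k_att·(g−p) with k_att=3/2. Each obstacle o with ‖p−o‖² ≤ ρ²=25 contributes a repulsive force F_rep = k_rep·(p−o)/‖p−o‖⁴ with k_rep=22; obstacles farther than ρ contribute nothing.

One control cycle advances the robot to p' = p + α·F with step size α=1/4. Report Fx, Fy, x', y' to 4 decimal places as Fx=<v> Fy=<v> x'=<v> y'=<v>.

F_att = 3/2·(g−p) = 3/2·(-6,-12) = (-9.0000,-18.0000)
o1: d²=106 > ρ²=25 → inactive
o2: d²=397 > ρ²=25 → inactive
o3: d²=365 > ρ²=25 → inactive
o4: d²=9 ≤ ρ²=25; F_rep = 22·(3,0)/9² = (0.8148,0.0000)
F = F_att + ΣF_rep = (-8.1852,-18.0000)
p' = p + 1/4·F = (5.9537,-2.5000)

Fx=-8.1852 Fy=-18.0000 x'=5.9537 y'=-2.5000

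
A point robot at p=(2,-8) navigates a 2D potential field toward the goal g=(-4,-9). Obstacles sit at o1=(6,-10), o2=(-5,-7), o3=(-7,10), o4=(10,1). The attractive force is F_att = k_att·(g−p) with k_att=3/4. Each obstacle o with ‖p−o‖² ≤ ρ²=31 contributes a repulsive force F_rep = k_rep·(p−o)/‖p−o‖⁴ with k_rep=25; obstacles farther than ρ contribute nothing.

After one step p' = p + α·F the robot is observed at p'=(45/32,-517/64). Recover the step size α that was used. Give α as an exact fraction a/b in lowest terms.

α = 1/8

F_att = 3/4·(g−p) = 3/4·(-6,-1) = (-4.5000,-0.7500)
o1: d²=20 ≤ ρ²=31; F_rep = 25·(-4,2)/20² = (-0.2500,0.1250)
o2: d²=50 > ρ²=31 → inactive
o3: d²=405 > ρ²=31 → inactive
o4: d²=145 > ρ²=31 → inactive
F = F_att + ΣF_rep = (-4.7500,-0.6250)
Δp = p'−p = (-0.5938,-0.0781); α = Δx/Fx = (-19/32) / (-19/4) = 1/8
check: Δy/Fy = (-5/64) / (-5/8) = 1/8 ✓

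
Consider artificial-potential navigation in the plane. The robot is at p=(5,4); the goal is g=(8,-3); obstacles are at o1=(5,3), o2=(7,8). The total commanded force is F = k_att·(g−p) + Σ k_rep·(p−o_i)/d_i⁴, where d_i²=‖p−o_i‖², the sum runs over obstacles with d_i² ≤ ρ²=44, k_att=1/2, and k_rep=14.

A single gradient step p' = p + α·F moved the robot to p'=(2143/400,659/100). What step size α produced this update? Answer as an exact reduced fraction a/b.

F_att = 1/2·(g−p) = 1/2·(3,-7) = (1.5000,-3.5000)
o1: d²=1 ≤ ρ²=44; F_rep = 14·(0,1)/1² = (0.0000,14.0000)
o2: d²=20 ≤ ρ²=44; F_rep = 14·(-2,-4)/20² = (-0.0700,-0.1400)
F = F_att + ΣF_rep = (1.4300,10.3600)
Δp = p'−p = (0.3575,2.5900); α = Δx/Fx = (143/400) / (143/100) = 1/4
check: Δy/Fy = (259/100) / (259/25) = 1/4 ✓

α = 1/4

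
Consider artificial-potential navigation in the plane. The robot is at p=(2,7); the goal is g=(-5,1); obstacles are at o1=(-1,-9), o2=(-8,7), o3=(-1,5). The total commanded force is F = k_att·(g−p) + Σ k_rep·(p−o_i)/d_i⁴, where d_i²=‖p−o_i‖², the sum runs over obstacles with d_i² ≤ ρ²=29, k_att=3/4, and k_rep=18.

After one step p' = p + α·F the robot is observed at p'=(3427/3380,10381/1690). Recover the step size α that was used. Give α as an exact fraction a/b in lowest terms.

F_att = 3/4·(g−p) = 3/4·(-7,-6) = (-5.2500,-4.5000)
o1: d²=265 > ρ²=29 → inactive
o2: d²=100 > ρ²=29 → inactive
o3: d²=13 ≤ ρ²=29; F_rep = 18·(3,2)/13² = (0.3195,0.2130)
F = F_att + ΣF_rep = (-4.9305,-4.2870)
Δp = p'−p = (-0.9861,-0.8574); α = Δx/Fx = (-3333/3380) / (-3333/676) = 1/5
check: Δy/Fy = (-1449/1690) / (-1449/338) = 1/5 ✓

α = 1/5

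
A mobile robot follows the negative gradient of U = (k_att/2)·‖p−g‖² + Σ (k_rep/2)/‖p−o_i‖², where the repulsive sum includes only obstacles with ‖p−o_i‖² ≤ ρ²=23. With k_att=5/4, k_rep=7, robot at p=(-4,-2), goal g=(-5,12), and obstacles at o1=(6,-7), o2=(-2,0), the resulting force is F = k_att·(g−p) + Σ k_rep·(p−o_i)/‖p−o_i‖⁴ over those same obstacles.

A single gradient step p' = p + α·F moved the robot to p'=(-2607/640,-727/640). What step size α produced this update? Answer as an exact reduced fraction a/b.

α = 1/20

F_att = 5/4·(g−p) = 5/4·(-1,14) = (-1.2500,17.5000)
o1: d²=125 > ρ²=23 → inactive
o2: d²=8 ≤ ρ²=23; F_rep = 7·(-2,-2)/8² = (-0.2188,-0.2188)
F = F_att + ΣF_rep = (-1.4688,17.2812)
Δp = p'−p = (-0.0734,0.8641); α = Δx/Fx = (-47/640) / (-47/32) = 1/20
check: Δy/Fy = (553/640) / (553/32) = 1/20 ✓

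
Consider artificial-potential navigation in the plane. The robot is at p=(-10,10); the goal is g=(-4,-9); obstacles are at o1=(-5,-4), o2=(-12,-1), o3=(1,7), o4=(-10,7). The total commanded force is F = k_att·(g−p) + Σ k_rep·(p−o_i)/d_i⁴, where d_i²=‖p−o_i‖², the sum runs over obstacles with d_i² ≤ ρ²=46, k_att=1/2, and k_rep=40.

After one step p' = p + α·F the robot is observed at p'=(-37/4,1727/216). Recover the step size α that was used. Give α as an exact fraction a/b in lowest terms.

F_att = 1/2·(g−p) = 1/2·(6,-19) = (3.0000,-9.5000)
o1: d²=221 > ρ²=46 → inactive
o2: d²=125 > ρ²=46 → inactive
o3: d²=130 > ρ²=46 → inactive
o4: d²=9 ≤ ρ²=46; F_rep = 40·(0,3)/9² = (0.0000,1.4815)
F = F_att + ΣF_rep = (3.0000,-8.0185)
Δp = p'−p = (0.7500,-2.0046); α = Δx/Fx = (3/4) / (3) = 1/4
check: Δy/Fy = (-433/216) / (-433/54) = 1/4 ✓

α = 1/4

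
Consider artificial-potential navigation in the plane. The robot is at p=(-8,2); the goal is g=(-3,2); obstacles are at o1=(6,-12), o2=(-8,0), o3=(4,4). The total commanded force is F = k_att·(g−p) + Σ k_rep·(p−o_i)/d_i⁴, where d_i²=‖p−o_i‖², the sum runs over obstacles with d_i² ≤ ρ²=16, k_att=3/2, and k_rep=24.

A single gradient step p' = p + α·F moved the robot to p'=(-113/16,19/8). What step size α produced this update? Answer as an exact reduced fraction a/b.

F_att = 3/2·(g−p) = 3/2·(5,0) = (7.5000,0.0000)
o1: d²=392 > ρ²=16 → inactive
o2: d²=4 ≤ ρ²=16; F_rep = 24·(0,2)/4² = (0.0000,3.0000)
o3: d²=148 > ρ²=16 → inactive
F = F_att + ΣF_rep = (7.5000,3.0000)
Δp = p'−p = (0.9375,0.3750); α = Δx/Fx = (15/16) / (15/2) = 1/8
check: Δy/Fy = (3/8) / (3) = 1/8 ✓

α = 1/8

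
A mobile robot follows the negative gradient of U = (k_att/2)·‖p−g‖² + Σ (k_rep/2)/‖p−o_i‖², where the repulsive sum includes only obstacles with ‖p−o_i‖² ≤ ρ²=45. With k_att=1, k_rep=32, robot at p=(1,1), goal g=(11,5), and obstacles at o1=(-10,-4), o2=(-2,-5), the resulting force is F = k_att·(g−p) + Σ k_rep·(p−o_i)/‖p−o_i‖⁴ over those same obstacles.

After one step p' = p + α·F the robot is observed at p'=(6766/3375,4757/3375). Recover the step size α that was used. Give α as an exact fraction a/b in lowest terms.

α = 1/10

F_att = 1·(g−p) = 1·(10,4) = (10.0000,4.0000)
o1: d²=146 > ρ²=45 → inactive
o2: d²=45 ≤ ρ²=45; F_rep = 32·(3,6)/45² = (0.0474,0.0948)
F = F_att + ΣF_rep = (10.0474,4.0948)
Δp = p'−p = (1.0047,0.4095); α = Δx/Fx = (3391/3375) / (6782/675) = 1/10
check: Δy/Fy = (1382/3375) / (2764/675) = 1/10 ✓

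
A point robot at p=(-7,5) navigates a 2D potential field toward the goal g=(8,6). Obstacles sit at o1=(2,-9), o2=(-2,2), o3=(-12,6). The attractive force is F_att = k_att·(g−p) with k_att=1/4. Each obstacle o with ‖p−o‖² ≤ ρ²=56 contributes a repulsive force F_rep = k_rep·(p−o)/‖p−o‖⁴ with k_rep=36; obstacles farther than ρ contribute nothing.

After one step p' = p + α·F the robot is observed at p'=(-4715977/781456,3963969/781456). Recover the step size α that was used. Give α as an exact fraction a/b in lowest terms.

F_att = 1/4·(g−p) = 1/4·(15,1) = (3.7500,0.2500)
o1: d²=277 > ρ²=56 → inactive
o2: d²=34 ≤ ρ²=56; F_rep = 36·(-5,3)/34² = (-0.1557,0.0934)
o3: d²=26 ≤ ρ²=56; F_rep = 36·(5,-1)/26² = (0.2663,-0.0533)
F = F_att + ΣF_rep = (3.8606,0.2902)
Δp = p'−p = (0.9651,0.0725); α = Δx/Fx = (754215/781456) / (754215/195364) = 1/4
check: Δy/Fy = (56689/781456) / (56689/195364) = 1/4 ✓

α = 1/4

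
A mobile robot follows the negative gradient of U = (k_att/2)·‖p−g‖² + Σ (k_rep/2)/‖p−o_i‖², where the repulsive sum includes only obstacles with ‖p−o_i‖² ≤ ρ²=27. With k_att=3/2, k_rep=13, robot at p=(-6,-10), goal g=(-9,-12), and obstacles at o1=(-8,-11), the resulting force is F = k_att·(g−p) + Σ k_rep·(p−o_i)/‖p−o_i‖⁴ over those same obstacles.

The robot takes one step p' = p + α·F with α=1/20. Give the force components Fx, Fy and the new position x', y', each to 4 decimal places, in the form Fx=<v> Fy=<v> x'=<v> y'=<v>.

F_att = 3/2·(g−p) = 3/2·(-3,-2) = (-4.5000,-3.0000)
o1: d²=5 ≤ ρ²=27; F_rep = 13·(2,1)/5² = (1.0400,0.5200)
F = F_att + ΣF_rep = (-3.4600,-2.4800)
p' = p + 1/20·F = (-6.1730,-10.1240)

Fx=-3.4600 Fy=-2.4800 x'=-6.1730 y'=-10.1240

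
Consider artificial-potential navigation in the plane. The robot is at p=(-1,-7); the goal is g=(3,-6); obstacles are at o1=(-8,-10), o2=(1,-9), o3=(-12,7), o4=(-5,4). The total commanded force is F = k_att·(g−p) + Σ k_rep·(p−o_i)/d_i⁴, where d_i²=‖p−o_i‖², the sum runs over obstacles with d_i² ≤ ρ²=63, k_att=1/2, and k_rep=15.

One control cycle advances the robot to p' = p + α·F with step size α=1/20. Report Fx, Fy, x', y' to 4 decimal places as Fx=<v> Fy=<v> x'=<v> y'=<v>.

Fx=1.5625 Fy=0.9821 x'=-0.9219 y'=-6.9509

F_att = 1/2·(g−p) = 1/2·(4,1) = (2.0000,0.5000)
o1: d²=58 ≤ ρ²=63; F_rep = 15·(7,3)/58² = (0.0312,0.0134)
o2: d²=8 ≤ ρ²=63; F_rep = 15·(-2,2)/8² = (-0.4688,0.4688)
o3: d²=317 > ρ²=63 → inactive
o4: d²=137 > ρ²=63 → inactive
F = F_att + ΣF_rep = (1.5625,0.9821)
p' = p + 1/20·F = (-0.9219,-6.9509)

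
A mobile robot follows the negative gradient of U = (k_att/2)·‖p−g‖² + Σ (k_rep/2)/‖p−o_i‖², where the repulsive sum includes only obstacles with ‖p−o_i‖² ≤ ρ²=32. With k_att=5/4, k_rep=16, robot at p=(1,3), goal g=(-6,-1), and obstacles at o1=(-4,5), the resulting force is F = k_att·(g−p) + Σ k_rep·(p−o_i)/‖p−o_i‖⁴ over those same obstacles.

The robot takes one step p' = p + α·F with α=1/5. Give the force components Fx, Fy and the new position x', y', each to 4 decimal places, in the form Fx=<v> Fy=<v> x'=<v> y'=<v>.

F_att = 5/4·(g−p) = 5/4·(-7,-4) = (-8.7500,-5.0000)
o1: d²=29 ≤ ρ²=32; F_rep = 16·(5,-2)/29² = (0.0951,-0.0380)
F = F_att + ΣF_rep = (-8.6549,-5.0380)
p' = p + 1/5·F = (-0.7310,1.9924)

Fx=-8.6549 Fy=-5.0380 x'=-0.7310 y'=1.9924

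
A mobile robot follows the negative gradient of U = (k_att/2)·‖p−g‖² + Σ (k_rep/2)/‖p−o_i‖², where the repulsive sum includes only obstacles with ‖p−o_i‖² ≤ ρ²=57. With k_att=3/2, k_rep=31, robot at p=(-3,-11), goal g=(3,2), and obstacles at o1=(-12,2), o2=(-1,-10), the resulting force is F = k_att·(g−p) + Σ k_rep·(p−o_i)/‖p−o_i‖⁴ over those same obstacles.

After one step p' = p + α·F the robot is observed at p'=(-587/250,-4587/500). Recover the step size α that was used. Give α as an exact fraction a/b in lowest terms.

F_att = 3/2·(g−p) = 3/2·(6,13) = (9.0000,19.5000)
o1: d²=250 > ρ²=57 → inactive
o2: d²=5 ≤ ρ²=57; F_rep = 31·(-2,-1)/5² = (-2.4800,-1.2400)
F = F_att + ΣF_rep = (6.5200,18.2600)
Δp = p'−p = (0.6520,1.8260); α = Δx/Fx = (163/250) / (163/25) = 1/10
check: Δy/Fy = (913/500) / (913/50) = 1/10 ✓

α = 1/10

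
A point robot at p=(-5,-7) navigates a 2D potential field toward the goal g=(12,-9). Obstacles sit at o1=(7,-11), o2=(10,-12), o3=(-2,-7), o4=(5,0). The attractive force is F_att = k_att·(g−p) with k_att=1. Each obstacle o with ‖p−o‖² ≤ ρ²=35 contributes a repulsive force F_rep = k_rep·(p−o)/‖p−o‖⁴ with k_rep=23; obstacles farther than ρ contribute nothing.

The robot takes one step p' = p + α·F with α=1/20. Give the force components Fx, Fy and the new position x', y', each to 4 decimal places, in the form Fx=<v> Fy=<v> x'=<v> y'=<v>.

F_att = 1·(g−p) = 1·(17,-2) = (17.0000,-2.0000)
o1: d²=160 > ρ²=35 → inactive
o2: d²=250 > ρ²=35 → inactive
o3: d²=9 ≤ ρ²=35; F_rep = 23·(-3,0)/9² = (-0.8519,0.0000)
o4: d²=149 > ρ²=35 → inactive
F = F_att + ΣF_rep = (16.1481,-2.0000)
p' = p + 1/20·F = (-4.1926,-7.1000)

Fx=16.1481 Fy=-2.0000 x'=-4.1926 y'=-7.1000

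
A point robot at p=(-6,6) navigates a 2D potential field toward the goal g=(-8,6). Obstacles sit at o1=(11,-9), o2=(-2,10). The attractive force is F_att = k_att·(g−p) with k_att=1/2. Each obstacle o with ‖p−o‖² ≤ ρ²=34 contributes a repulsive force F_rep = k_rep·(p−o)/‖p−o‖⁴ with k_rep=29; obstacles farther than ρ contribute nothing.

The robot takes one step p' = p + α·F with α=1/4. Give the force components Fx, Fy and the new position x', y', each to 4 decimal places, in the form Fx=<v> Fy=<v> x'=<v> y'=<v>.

Fx=-1.1133 Fy=-0.1133 x'=-6.2783 y'=5.9717

F_att = 1/2·(g−p) = 1/2·(-2,0) = (-1.0000,0.0000)
o1: d²=514 > ρ²=34 → inactive
o2: d²=32 ≤ ρ²=34; F_rep = 29·(-4,-4)/32² = (-0.1133,-0.1133)
F = F_att + ΣF_rep = (-1.1133,-0.1133)
p' = p + 1/4·F = (-6.2783,5.9717)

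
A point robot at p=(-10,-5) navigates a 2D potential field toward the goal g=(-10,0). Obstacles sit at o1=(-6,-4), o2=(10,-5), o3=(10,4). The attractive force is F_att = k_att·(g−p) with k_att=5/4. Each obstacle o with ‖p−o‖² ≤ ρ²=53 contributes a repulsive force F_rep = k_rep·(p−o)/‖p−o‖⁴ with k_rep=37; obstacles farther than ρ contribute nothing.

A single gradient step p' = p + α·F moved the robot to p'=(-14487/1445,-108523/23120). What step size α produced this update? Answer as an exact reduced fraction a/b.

F_att = 5/4·(g−p) = 5/4·(0,5) = (0.0000,6.2500)
o1: d²=17 ≤ ρ²=53; F_rep = 37·(-4,-1)/17² = (-0.5121,-0.1280)
o2: d²=400 > ρ²=53 → inactive
o3: d²=481 > ρ²=53 → inactive
F = F_att + ΣF_rep = (-0.5121,6.1220)
Δp = p'−p = (-0.0256,0.3061); α = Δx/Fx = (-37/1445) / (-148/289) = 1/20
check: Δy/Fy = (7077/23120) / (7077/1156) = 1/20 ✓

α = 1/20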